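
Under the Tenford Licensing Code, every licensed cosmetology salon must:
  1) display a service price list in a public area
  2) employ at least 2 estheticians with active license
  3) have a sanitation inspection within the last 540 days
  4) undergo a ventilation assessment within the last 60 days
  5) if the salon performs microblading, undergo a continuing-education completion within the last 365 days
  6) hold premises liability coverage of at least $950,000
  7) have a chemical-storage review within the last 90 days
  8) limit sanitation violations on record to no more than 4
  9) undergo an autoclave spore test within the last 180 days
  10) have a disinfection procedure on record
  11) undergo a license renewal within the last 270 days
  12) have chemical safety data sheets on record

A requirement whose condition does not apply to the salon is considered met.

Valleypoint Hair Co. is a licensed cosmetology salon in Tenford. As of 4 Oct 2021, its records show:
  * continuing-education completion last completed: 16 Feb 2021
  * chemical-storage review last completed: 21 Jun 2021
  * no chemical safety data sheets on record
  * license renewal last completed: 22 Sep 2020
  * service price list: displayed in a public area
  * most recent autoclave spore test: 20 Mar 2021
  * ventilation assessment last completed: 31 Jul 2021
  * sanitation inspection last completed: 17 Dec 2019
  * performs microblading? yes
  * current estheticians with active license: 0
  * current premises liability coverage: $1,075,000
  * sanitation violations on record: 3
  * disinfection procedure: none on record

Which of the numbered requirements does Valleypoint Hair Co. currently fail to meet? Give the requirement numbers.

2, 3, 4, 7, 9, 10, 11, 12

1. service price list present → met
2. estheticians with active license 0 < 2 → not met
3. sanitation inspection 657 days ago vs limit 540 → not met
4. ventilation assessment 65 days ago vs limit 60 → not met
5. condition 'performs microblading' holds; continuing-education completion 230 days ago vs limit 365 → met
6. premises liability coverage $1,075,000 ≥ $950,000 → met
7. chemical-storage review 105 days ago vs limit 90 → not met
8. sanitation violations on record 3 ≤ 4 → met
9. autoclave spore test 198 days ago vs limit 180 → not met
10. disinfection procedure absent → not met
11. license renewal 377 days ago vs limit 270 → not met
12. chemical safety data sheets absent → not met
Not met: 2, 3, 4, 7, 9, 10, 11, 12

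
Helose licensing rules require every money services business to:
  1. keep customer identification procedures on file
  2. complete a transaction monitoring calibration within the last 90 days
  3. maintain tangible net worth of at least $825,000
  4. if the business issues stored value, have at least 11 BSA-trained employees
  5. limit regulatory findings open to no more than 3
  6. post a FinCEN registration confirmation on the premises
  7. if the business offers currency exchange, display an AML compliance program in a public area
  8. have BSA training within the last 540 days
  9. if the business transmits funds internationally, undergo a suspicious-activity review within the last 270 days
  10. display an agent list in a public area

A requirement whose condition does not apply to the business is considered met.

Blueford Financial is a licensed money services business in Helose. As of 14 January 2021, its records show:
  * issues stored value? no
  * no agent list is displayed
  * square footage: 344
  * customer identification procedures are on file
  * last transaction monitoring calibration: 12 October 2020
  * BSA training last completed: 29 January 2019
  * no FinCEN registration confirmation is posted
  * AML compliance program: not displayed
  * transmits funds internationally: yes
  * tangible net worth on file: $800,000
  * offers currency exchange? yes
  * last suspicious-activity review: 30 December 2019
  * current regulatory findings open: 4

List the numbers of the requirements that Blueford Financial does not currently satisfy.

1. customer identification procedures present → met
2. transaction monitoring calibration 94 days ago vs limit 90 → not met
3. tangible net worth $800,000 < $825,000 → not met
4. condition 'issues stored value' does not hold → requirement n/a → met
5. regulatory findings open 4 > 3 → not met
6. FinCEN registration confirmation absent → not met
7. condition 'offers currency exchange' holds; AML compliance program absent → not met
8. BSA training 716 days ago vs limit 540 → not met
9. condition 'transmits funds internationally' holds; suspicious-activity review 381 days ago vs limit 270 → not met
10. agent list absent → not met
Not met: 2, 3, 5, 6, 7, 8, 9, 10

2, 3, 5, 6, 7, 8, 9, 10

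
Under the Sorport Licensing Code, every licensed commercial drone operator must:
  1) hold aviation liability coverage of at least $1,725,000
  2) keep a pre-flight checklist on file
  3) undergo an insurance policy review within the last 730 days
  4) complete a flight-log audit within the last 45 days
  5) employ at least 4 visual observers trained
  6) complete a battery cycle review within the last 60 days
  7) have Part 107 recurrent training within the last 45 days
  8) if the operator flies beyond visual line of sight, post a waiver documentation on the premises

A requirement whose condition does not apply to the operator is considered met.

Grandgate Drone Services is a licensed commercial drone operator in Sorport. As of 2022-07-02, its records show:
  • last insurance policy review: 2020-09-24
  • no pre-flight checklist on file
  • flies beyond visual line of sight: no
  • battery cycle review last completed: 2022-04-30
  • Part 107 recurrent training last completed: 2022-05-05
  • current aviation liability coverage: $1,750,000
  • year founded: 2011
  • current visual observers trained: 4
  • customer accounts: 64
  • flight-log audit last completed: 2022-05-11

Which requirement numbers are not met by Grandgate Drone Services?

2, 4, 6, 7

1. aviation liability coverage $1,750,000 ≥ $1,725,000 → met
2. pre-flight checklist absent → not met
3. insurance policy review 646 days ago vs limit 730 → met
4. flight-log audit 52 days ago vs limit 45 → not met
5. visual observers trained 4 ≥ 4 → met
6. battery cycle review 63 days ago vs limit 60 → not met
7. Part 107 recurrent training 58 days ago vs limit 45 → not met
8. condition 'flies beyond visual line of sight' does not hold → requirement n/a → met
Not met: 2, 4, 6, 7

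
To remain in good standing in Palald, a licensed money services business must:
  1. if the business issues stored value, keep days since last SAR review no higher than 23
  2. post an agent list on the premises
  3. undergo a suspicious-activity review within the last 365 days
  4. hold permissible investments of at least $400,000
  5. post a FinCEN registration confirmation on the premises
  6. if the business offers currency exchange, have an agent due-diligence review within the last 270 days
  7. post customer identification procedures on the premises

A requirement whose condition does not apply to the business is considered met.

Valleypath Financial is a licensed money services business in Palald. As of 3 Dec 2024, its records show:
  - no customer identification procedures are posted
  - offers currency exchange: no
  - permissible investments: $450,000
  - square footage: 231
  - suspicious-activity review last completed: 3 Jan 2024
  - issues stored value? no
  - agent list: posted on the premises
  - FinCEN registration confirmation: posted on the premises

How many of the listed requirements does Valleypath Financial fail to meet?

1. condition 'issues stored value' does not hold → requirement n/a → met
2. agent list present → met
3. suspicious-activity review 335 days ago vs limit 365 → met
4. permissible investments $450,000 ≥ $400,000 → met
5. FinCEN registration confirmation present → met
6. condition 'offers currency exchange' does not hold → requirement n/a → met
7. customer identification procedures absent → not met
Not met: 1 of 7

1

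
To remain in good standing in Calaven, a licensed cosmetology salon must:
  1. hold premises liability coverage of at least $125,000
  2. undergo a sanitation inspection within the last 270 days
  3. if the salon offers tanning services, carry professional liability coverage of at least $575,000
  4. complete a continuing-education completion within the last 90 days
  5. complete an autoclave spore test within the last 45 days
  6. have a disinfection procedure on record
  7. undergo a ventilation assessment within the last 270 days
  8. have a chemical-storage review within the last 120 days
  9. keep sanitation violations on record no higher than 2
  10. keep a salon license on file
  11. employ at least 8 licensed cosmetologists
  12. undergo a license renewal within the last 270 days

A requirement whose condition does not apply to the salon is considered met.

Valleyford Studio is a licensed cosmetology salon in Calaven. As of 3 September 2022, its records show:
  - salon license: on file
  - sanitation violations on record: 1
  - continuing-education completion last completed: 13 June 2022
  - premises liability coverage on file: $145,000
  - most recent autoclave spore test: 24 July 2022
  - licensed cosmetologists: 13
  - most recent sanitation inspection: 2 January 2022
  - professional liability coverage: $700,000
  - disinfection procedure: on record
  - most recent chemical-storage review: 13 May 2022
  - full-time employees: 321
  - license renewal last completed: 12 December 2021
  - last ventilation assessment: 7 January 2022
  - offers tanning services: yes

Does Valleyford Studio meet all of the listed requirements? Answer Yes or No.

Yes

1. premises liability coverage $145,000 ≥ $125,000 → met
2. sanitation inspection 244 days ago vs limit 270 → met
3. condition 'offers tanning services' holds; professional liability coverage $700,000 ≥ $575,000 → met
4. continuing-education completion 82 days ago vs limit 90 → met
5. autoclave spore test 41 days ago vs limit 45 → met
6. disinfection procedure present → met
7. ventilation assessment 239 days ago vs limit 270 → met
8. chemical-storage review 113 days ago vs limit 120 → met
9. sanitation violations on record 1 ≤ 2 → met
10. salon license present → met
11. licensed cosmetologists 13 ≥ 8 → met
12. license renewal 265 days ago vs limit 270 → met
All met.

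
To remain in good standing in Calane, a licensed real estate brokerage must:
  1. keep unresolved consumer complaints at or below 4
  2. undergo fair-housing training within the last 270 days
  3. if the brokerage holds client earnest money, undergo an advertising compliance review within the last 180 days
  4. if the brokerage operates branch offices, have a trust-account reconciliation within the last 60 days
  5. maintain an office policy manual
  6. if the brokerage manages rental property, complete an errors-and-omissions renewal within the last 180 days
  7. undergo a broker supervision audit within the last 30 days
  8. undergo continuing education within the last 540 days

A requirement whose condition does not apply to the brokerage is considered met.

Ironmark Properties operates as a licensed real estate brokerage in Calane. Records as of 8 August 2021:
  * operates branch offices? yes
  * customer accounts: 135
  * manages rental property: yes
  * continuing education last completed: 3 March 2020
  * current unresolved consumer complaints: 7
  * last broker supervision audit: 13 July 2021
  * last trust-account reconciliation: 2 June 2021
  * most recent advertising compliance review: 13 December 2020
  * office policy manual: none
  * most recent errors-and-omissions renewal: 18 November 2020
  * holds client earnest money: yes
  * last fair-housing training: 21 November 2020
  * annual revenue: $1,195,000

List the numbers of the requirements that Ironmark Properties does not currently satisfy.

1. unresolved consumer complaints 7 > 4 → not met
2. fair-housing training 260 days ago vs limit 270 → met
3. condition 'holds client earnest money' holds; advertising compliance review 238 days ago vs limit 180 → not met
4. condition 'operates branch offices' holds; trust-account reconciliation 67 days ago vs limit 60 → not met
5. office policy manual absent → not met
6. condition 'manages rental property' holds; errors-and-omissions renewal 263 days ago vs limit 180 → not met
7. broker supervision audit 26 days ago vs limit 30 → met
8. continuing education 523 days ago vs limit 540 → met
Not met: 1, 3, 4, 5, 6

1, 3, 4, 5, 6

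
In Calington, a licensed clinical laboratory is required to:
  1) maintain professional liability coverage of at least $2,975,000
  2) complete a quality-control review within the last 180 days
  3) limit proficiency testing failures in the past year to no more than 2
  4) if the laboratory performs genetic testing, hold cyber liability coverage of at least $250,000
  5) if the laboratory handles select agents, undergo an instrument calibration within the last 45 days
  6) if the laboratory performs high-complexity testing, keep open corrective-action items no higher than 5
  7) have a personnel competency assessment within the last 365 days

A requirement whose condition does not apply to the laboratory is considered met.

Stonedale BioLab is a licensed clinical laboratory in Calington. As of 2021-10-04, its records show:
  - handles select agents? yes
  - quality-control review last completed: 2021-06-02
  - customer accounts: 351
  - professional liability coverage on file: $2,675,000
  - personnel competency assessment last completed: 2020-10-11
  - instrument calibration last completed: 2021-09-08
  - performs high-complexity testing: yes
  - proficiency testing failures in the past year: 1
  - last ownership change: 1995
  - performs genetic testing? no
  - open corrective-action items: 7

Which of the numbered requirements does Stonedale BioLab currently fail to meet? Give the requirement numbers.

1, 6

1. professional liability coverage $2,675,000 < $2,975,000 → not met
2. quality-control review 124 days ago vs limit 180 → met
3. proficiency testing failures in the past year 1 ≤ 2 → met
4. condition 'performs genetic testing' does not hold → requirement n/a → met
5. condition 'handles select agents' holds; instrument calibration 26 days ago vs limit 45 → met
6. condition 'performs high-complexity testing' holds; open corrective-action items 7 > 5 → not met
7. personnel competency assessment 358 days ago vs limit 365 → met
Not met: 1, 6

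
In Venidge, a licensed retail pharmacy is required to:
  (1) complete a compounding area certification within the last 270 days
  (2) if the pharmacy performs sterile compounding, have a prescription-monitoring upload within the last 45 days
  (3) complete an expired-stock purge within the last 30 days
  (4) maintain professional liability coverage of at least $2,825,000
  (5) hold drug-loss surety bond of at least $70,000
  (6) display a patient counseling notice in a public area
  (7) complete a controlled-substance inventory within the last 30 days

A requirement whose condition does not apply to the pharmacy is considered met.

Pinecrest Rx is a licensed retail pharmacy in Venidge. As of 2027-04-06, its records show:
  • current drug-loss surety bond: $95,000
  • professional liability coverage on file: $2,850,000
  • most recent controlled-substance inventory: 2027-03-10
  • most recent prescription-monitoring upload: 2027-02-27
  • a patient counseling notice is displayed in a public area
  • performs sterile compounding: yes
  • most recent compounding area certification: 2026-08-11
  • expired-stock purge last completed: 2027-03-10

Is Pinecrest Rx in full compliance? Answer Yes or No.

1. compounding area certification 238 days ago vs limit 270 → met
2. condition 'performs sterile compounding' holds; prescription-monitoring upload 38 days ago vs limit 45 → met
3. expired-stock purge 27 days ago vs limit 30 → met
4. professional liability coverage $2,850,000 ≥ $2,825,000 → met
5. drug-loss surety bond $95,000 ≥ $70,000 → met
6. patient counseling notice present → met
7. controlled-substance inventory 27 days ago vs limit 30 → met
All met.

Yes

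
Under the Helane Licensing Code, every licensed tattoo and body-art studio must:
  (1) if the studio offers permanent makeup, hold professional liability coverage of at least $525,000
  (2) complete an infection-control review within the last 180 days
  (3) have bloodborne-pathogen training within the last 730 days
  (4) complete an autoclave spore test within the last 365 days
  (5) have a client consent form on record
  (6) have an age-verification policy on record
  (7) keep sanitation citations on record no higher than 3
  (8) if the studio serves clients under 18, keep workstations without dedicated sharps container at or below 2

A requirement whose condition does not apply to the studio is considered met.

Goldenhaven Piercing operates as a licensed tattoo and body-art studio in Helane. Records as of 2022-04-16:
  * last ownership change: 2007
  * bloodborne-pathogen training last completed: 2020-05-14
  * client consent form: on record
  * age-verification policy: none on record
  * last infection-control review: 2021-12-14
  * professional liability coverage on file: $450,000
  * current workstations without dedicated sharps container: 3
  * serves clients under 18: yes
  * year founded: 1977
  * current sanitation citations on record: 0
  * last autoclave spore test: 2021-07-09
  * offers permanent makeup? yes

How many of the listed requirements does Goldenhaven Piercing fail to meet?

3

1. condition 'offers permanent makeup' holds; professional liability coverage $450,000 < $525,000 → not met
2. infection-control review 123 days ago vs limit 180 → met
3. bloodborne-pathogen training 702 days ago vs limit 730 → met
4. autoclave spore test 281 days ago vs limit 365 → met
5. client consent form present → met
6. age-verification policy absent → not met
7. sanitation citations on record 0 ≤ 3 → met
8. condition 'serves clients under 18' holds; workstations without dedicated sharps container 3 > 2 → not met
Not met: 3 of 8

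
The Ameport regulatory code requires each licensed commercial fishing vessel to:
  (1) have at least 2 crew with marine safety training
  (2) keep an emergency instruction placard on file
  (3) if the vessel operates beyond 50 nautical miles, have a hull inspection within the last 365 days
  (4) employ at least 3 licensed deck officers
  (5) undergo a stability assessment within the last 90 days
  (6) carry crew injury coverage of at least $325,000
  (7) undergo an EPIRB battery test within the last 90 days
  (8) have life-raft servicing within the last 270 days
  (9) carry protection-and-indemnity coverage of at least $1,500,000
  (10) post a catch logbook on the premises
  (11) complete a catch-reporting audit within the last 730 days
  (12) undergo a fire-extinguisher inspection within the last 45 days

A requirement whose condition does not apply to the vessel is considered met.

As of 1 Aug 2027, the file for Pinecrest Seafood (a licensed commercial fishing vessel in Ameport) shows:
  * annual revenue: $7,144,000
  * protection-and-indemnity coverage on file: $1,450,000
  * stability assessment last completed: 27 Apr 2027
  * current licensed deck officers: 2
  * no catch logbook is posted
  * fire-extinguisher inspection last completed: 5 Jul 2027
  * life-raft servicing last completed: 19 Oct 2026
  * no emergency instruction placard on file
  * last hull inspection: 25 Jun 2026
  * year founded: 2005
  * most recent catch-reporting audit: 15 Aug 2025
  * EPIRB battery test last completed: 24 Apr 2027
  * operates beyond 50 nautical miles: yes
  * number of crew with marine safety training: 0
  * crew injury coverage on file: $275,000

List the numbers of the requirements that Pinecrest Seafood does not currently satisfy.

1. crew with marine safety training 0 < 2 → not met
2. emergency instruction placard absent → not met
3. condition 'operates beyond 50 nautical miles' holds; hull inspection 402 days ago vs limit 365 → not met
4. licensed deck officers 2 < 3 → not met
5. stability assessment 96 days ago vs limit 90 → not met
6. crew injury coverage $275,000 < $325,000 → not met
7. EPIRB battery test 99 days ago vs limit 90 → not met
8. life-raft servicing 286 days ago vs limit 270 → not met
9. protection-and-indemnity coverage $1,450,000 < $1,500,000 → not met
10. catch logbook absent → not met
11. catch-reporting audit 716 days ago vs limit 730 → met
12. fire-extinguisher inspection 27 days ago vs limit 45 → met
Not met: 1, 2, 3, 4, 5, 6, 7, 8, 9, 10

1, 2, 3, 4, 5, 6, 7, 8, 9, 10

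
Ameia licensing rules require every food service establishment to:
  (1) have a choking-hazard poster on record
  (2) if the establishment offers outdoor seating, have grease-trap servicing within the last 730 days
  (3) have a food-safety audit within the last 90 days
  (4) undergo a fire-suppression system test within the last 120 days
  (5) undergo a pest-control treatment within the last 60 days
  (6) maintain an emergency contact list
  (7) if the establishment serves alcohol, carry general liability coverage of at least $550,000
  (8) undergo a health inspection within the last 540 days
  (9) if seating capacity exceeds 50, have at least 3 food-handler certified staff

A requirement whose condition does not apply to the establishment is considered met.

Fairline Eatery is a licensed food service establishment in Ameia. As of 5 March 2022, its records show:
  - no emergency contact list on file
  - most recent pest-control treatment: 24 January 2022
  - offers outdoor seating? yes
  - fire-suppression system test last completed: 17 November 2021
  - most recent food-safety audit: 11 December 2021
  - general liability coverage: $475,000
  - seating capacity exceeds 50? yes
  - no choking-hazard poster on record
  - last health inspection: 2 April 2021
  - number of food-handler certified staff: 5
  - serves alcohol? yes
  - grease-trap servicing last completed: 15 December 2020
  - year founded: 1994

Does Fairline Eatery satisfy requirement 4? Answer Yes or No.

Yes

4. fire-suppression system test 108 days ago vs limit 120 → met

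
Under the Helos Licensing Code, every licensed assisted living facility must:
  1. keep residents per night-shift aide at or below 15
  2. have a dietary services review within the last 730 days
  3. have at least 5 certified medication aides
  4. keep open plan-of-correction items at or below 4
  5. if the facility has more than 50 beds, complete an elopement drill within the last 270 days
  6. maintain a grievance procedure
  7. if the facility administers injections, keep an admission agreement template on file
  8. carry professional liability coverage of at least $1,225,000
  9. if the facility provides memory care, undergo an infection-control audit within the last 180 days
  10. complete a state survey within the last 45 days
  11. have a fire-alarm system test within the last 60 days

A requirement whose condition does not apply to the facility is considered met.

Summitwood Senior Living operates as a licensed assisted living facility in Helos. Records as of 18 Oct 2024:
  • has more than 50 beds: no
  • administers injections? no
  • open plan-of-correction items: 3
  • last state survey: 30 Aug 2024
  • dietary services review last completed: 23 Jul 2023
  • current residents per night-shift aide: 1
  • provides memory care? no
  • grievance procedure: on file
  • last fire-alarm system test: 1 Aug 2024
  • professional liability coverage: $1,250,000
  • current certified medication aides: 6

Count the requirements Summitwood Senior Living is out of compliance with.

2

1. residents per night-shift aide 1 ≤ 15 → met
2. dietary services review 453 days ago vs limit 730 → met
3. certified medication aides 6 ≥ 5 → met
4. open plan-of-correction items 3 ≤ 4 → met
5. condition 'has more than 50 beds' does not hold → requirement n/a → met
6. grievance procedure present → met
7. condition 'administers injections' does not hold → requirement n/a → met
8. professional liability coverage $1,250,000 ≥ $1,225,000 → met
9. condition 'provides memory care' does not hold → requirement n/a → met
10. state survey 49 days ago vs limit 45 → not met
11. fire-alarm system test 78 days ago vs limit 60 → not met
Not met: 2 of 11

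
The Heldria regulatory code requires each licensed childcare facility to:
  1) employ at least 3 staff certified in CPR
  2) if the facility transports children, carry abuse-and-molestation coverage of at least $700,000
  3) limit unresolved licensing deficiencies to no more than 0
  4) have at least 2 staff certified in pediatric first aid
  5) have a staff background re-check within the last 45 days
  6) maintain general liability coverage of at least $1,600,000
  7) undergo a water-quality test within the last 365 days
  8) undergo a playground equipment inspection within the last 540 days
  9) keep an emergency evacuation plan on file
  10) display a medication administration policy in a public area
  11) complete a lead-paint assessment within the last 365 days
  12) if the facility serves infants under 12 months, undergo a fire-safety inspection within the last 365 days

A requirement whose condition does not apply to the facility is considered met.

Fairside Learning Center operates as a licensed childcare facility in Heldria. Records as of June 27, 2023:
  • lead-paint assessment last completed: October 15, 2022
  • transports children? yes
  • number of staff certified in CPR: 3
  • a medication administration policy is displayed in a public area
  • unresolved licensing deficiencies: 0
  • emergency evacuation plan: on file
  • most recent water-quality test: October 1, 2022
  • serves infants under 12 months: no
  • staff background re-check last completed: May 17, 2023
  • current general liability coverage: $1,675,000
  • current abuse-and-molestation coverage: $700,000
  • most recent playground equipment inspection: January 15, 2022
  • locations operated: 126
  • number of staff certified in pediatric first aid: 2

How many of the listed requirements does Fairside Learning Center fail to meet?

0

1. staff certified in CPR 3 ≥ 3 → met
2. condition 'transports children' holds; abuse-and-molestation coverage $700,000 ≥ $700,000 → met
3. unresolved licensing deficiencies 0 ≤ 0 → met
4. staff certified in pediatric first aid 2 ≥ 2 → met
5. staff background re-check 41 days ago vs limit 45 → met
6. general liability coverage $1,675,000 ≥ $1,600,000 → met
7. water-quality test 269 days ago vs limit 365 → met
8. playground equipment inspection 528 days ago vs limit 540 → met
9. emergency evacuation plan present → met
10. medication administration policy present → met
11. lead-paint assessment 255 days ago vs limit 365 → met
12. condition 'serves infants under 12 months' does not hold → requirement n/a → met
Not met: 0 of 12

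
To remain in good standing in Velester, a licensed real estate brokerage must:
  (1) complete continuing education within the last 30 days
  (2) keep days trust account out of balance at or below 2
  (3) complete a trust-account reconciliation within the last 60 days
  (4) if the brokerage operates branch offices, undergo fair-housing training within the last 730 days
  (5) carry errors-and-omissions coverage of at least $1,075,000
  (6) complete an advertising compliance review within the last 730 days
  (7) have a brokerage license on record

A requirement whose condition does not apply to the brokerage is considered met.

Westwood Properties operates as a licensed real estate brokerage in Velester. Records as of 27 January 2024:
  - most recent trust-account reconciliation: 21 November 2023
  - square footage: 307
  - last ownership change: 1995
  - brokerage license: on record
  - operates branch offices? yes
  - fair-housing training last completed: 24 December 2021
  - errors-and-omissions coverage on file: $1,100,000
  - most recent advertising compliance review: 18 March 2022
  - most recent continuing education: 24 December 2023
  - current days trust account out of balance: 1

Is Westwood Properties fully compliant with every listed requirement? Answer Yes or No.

No

1. continuing education 34 days ago vs limit 30 → not met
2. days trust account out of balance 1 ≤ 2 → met
3. trust-account reconciliation 67 days ago vs limit 60 → not met
4. condition 'operates branch offices' holds; fair-housing training 764 days ago vs limit 730 → not met
5. errors-and-omissions coverage $1,100,000 ≥ $1,075,000 → met
6. advertising compliance review 680 days ago vs limit 730 → met
7. brokerage license present → met
Not met: 1, 3, 4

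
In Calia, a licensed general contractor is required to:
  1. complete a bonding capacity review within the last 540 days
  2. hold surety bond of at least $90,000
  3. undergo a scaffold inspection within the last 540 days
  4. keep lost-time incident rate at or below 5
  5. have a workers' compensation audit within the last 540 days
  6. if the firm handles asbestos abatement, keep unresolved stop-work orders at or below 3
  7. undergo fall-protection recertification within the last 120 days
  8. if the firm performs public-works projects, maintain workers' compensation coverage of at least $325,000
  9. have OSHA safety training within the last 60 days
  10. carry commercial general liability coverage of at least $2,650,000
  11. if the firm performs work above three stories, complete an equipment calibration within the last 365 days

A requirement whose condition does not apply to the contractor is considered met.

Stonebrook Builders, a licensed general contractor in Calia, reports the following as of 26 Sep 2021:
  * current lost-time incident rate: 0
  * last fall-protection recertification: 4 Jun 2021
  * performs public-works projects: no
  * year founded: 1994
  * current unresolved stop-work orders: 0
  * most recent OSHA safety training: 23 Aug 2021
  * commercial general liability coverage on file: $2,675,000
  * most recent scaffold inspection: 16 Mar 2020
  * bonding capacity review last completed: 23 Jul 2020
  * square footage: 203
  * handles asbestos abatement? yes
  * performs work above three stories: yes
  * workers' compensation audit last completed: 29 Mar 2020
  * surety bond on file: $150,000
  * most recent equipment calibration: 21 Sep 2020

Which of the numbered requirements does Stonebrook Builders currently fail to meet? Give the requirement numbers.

3, 5, 11

1. bonding capacity review 430 days ago vs limit 540 → met
2. surety bond $150,000 ≥ $90,000 → met
3. scaffold inspection 559 days ago vs limit 540 → not met
4. lost-time incident rate 0 ≤ 5 → met
5. workers' compensation audit 546 days ago vs limit 540 → not met
6. condition 'handles asbestos abatement' holds; unresolved stop-work orders 0 ≤ 3 → met
7. fall-protection recertification 114 days ago vs limit 120 → met
8. condition 'performs public-works projects' does not hold → requirement n/a → met
9. OSHA safety training 34 days ago vs limit 60 → met
10. commercial general liability coverage $2,675,000 ≥ $2,650,000 → met
11. condition 'performs work above three stories' holds; equipment calibration 370 days ago vs limit 365 → not met
Not met: 3, 5, 11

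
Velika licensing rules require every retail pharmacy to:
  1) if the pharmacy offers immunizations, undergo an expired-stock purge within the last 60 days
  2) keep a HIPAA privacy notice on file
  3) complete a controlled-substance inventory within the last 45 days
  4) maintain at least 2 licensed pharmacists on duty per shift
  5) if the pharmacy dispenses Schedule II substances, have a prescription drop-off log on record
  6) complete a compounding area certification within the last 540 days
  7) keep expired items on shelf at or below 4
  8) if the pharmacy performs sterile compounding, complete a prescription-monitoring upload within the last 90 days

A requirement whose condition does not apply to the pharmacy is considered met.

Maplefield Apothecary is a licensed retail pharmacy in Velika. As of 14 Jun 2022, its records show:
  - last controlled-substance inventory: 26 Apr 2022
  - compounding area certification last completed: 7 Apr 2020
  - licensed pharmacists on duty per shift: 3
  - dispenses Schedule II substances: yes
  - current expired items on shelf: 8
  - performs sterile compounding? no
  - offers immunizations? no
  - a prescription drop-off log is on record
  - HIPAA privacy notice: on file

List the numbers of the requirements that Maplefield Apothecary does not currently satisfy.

3, 6, 7

1. condition 'offers immunizations' does not hold → requirement n/a → met
2. HIPAA privacy notice present → met
3. controlled-substance inventory 49 days ago vs limit 45 → not met
4. licensed pharmacists on duty per shift 3 ≥ 2 → met
5. condition 'dispenses Schedule II substances' holds; prescription drop-off log present → met
6. compounding area certification 798 days ago vs limit 540 → not met
7. expired items on shelf 8 > 4 → not met
8. condition 'performs sterile compounding' does not hold → requirement n/a → met
Not met: 3, 6, 7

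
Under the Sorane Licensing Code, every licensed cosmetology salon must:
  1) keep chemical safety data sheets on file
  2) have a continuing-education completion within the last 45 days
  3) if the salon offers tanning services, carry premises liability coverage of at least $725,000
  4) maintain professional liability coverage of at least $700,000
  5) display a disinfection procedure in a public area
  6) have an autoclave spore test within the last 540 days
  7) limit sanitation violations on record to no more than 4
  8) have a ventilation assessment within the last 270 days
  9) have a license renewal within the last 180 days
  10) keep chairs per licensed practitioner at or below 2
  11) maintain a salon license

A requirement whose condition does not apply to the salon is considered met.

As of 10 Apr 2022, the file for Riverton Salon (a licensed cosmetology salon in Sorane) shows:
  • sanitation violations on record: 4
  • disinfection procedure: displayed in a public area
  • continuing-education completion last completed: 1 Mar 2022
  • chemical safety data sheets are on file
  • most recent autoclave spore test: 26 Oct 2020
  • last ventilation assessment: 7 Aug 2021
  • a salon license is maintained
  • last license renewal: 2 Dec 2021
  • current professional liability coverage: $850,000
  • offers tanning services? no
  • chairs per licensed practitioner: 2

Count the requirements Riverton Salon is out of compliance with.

0

1. chemical safety data sheets present → met
2. continuing-education completion 40 days ago vs limit 45 → met
3. condition 'offers tanning services' does not hold → requirement n/a → met
4. professional liability coverage $850,000 ≥ $700,000 → met
5. disinfection procedure present → met
6. autoclave spore test 531 days ago vs limit 540 → met
7. sanitation violations on record 4 ≤ 4 → met
8. ventilation assessment 246 days ago vs limit 270 → met
9. license renewal 129 days ago vs limit 180 → met
10. chairs per licensed practitioner 2 ≤ 2 → met
11. salon license present → met
Not met: 0 of 11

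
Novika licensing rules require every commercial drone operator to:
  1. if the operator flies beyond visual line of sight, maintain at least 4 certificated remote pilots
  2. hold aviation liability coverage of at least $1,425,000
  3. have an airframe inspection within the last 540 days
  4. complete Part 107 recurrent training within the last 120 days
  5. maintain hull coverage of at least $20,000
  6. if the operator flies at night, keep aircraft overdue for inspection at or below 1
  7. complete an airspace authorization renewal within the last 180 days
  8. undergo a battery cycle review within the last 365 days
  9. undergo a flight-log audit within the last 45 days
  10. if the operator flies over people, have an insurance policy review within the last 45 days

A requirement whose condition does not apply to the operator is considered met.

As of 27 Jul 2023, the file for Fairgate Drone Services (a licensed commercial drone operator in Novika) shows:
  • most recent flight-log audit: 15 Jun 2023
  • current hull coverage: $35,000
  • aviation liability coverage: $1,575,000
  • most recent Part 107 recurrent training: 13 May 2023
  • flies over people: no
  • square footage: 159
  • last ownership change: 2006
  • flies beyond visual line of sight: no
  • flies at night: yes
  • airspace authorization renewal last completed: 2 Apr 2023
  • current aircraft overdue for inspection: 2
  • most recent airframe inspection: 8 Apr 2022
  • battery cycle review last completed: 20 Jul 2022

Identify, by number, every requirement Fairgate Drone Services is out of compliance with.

1. condition 'flies beyond visual line of sight' does not hold → requirement n/a → met
2. aviation liability coverage $1,575,000 ≥ $1,425,000 → met
3. airframe inspection 475 days ago vs limit 540 → met
4. Part 107 recurrent training 75 days ago vs limit 120 → met
5. hull coverage $35,000 ≥ $20,000 → met
6. condition 'flies at night' holds; aircraft overdue for inspection 2 > 1 → not met
7. airspace authorization renewal 116 days ago vs limit 180 → met
8. battery cycle review 372 days ago vs limit 365 → not met
9. flight-log audit 42 days ago vs limit 45 → met
10. condition 'flies over people' does not hold → requirement n/a → met
Not met: 6, 8

6, 8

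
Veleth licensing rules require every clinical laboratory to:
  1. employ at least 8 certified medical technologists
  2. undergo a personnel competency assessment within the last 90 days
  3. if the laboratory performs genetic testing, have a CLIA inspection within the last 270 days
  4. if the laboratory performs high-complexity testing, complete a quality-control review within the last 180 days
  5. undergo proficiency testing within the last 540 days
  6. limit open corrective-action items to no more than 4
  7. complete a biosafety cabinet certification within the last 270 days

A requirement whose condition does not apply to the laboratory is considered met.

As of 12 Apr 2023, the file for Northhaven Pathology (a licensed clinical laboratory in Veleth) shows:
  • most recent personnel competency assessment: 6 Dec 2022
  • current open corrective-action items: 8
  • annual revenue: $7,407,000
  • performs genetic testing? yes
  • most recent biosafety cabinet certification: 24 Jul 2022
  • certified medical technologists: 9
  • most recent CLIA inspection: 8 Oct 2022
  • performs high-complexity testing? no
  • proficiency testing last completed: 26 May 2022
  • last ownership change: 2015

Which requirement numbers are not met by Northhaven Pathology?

2, 6

1. certified medical technologists 9 ≥ 8 → met
2. personnel competency assessment 127 days ago vs limit 90 → not met
3. condition 'performs genetic testing' holds; CLIA inspection 186 days ago vs limit 270 → met
4. condition 'performs high-complexity testing' does not hold → requirement n/a → met
5. proficiency testing 321 days ago vs limit 540 → met
6. open corrective-action items 8 > 4 → not met
7. biosafety cabinet certification 262 days ago vs limit 270 → met
Not met: 2, 6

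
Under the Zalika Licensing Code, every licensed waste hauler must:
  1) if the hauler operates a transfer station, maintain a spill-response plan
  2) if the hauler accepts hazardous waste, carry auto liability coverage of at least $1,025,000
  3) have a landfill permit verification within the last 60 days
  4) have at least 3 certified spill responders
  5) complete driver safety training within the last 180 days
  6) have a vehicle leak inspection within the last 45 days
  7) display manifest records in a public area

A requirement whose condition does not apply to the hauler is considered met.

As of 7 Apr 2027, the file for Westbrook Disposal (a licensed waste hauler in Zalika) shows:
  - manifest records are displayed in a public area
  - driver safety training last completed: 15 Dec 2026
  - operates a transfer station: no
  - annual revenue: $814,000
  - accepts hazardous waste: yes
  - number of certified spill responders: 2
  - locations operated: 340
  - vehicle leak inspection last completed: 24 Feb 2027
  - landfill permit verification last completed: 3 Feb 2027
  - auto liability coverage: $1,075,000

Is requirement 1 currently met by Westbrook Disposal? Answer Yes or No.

1. condition 'operates a transfer station' does not hold → requirement n/a → met

Yes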